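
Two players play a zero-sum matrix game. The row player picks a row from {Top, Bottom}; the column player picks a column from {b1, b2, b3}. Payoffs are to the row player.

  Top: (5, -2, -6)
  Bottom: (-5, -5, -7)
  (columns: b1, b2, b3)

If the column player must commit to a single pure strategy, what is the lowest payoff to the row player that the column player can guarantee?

Column maxima: b1 → 5, b2 → -2, b3 → -6.
The smallest of these is -6.

-6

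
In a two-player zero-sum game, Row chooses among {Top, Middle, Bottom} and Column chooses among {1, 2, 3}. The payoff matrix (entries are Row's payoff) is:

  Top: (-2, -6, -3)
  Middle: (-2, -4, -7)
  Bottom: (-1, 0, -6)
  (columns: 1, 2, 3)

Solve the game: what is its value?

-4

Row minima: Top → -6, Middle → -7, Bottom → -6; maximin = -6.
Column maxima: 1 → -1, 2 → 0, 3 → -3; minimax = -3.
-6 ≠ -3, so there is no saddle point; optimal play is mixed.
Middle is strictly dominated by Bottom, so Row never plays it.
1 is strictly dominated by 3 (it gives Row strictly more in every row), so Column never plays it.
On the remaining 2×2 (Top, Bottom vs 2, 3):
Let Row play Top with probability p. Expected payoff against 2: (-6)p + 0(1−p) = −6p; against 3: (-3)p + (-6)(1−p) = 3p − 6.
Setting these equal: −6p = 3p − 6 ⇒ −9p = -6 ⇒ p = 2/3, and the value is (-6)·(2/3) = -4.
For Column: with q = P(2), equating Top's and Bottom's payoffs gives −3q − 3 = 6q − 6 ⇒ q = 1/3.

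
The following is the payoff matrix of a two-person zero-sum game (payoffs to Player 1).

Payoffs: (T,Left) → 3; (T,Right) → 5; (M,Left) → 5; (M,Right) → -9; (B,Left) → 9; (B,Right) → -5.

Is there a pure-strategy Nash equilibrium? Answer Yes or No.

Row minima: T → 3, M → -9, B → -5; maximin = 3.
Column maxima: Left → 9, Right → 5; minimax = 5.
3 ≠ 5, so no pure-strategy equilibrium exists.

No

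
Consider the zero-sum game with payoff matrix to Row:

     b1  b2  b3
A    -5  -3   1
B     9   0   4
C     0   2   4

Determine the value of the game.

18/11

Row minima: A → -5, B → 0, C → 0; maximin = 0.
Column maxima: b1 → 9, b2 → 2, b3 → 4; minimax = 2.
0 ≠ 2, so there is no saddle point; optimal play is mixed.
A is strictly dominated by B, so Row never plays it.
b3 is strictly dominated by b2 (it gives Row strictly more in every row), so Column never plays it.
On the remaining 2×2 (B, C vs b1, b2):
Let Row play B with probability p. Expected payoff against b1: 9p + 0(1−p) = 9p; against b2: 0p + 2(1−p) = −2p + 2.
Setting these equal: 9p = −2p + 2 ⇒ 11p = 2 ⇒ p = 2/11, and the value is (9)·(2/11) = 18/11.
For Column: with q = P(b1), equating B's and C's payoffs gives 9q = −2q + 2 ⇒ q = 2/11.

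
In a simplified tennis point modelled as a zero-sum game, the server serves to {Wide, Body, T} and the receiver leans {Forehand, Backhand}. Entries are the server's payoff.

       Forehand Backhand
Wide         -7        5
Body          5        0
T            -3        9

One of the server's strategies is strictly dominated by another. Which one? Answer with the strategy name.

Wide

T gives a strictly higher payoff than Wide against every column: -3 > -7, 9 > 5.
So Wide is strictly dominated and the server never plays it.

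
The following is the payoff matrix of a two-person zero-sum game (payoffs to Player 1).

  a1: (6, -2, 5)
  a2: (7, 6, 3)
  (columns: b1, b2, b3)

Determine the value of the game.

18/5

Row minima: a1 → -2, a2 → 3; maximin = 3.
Column maxima: b1 → 7, b2 → 6, b3 → 5; minimax = 5.
3 ≠ 5, so there is no saddle point; optimal play is mixed.
b1 is strictly dominated by b2 (it gives Player 1 strictly more in every row), so Player 2 never plays it.
On the remaining 2×2 (a1, a2 vs b2, b3):
Let Player 1 play a1 with probability p. Expected payoff against b2: (-2)p + 6(1−p) = −8p + 6; against b3: 5p + 3(1−p) = 2p + 3.
Setting these equal: −8p + 6 = 2p + 3 ⇒ −10p = -3 ⇒ p = 3/10, and the value is (-8)·(3/10) + 6 = 18/5.
For Player 2: with q = P(b2), equating a1's and a2's payoffs gives −7q + 5 = 3q + 3 ⇒ q = 1/5.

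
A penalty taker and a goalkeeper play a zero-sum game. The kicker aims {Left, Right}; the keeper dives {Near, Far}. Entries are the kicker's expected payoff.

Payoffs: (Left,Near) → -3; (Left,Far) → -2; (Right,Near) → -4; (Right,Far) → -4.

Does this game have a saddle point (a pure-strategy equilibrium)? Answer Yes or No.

Row minima: Left → -3, Right → -4; maximin = -3.
Column maxima: Near → -3, Far → -2; minimax = -3.
maximin = minimax = -3, so a saddle point exists.

Yes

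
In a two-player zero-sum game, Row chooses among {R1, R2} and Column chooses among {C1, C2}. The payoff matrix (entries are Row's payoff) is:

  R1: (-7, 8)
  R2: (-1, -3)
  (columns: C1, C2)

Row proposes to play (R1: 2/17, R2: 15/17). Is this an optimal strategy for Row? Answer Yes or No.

Yes

Against C1 this mix gives (2/17)·(-7) + (15/17)·(-1) = -29/17.
Against C2 this mix gives (2/17)·8 + (15/17)·(-3) = -29/17.
All of Column's active replies (C1, C2) yield -29/17, and no column does worse for Row. The mix makes Column indifferent and guarantees -29/17, so it is optimal.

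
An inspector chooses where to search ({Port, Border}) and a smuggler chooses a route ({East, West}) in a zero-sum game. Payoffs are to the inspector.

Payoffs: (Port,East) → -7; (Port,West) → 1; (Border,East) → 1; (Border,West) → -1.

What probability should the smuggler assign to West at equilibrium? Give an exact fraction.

Row minima: Port → -7, Border → -1; maximin = -1.
Column maxima: East → 1, West → 1; minimax = 1.
-1 ≠ 1, so there is no saddle point; optimal play is mixed.
Let the inspector play Port with probability p. Expected payoff against East: (-7)p + 1(1−p) = −8p + 1; against West: 1p + (-1)(1−p) = 2p − 1.
Setting these equal: −8p + 1 = 2p − 1 ⇒ −10p = -2 ⇒ p = 1/5, and the value is (-8)·(1/5) + 1 = -3/5.
For the smuggler: with q = P(East), equating Port's and Border's payoffs gives −8q + 1 = 2q − 1 ⇒ q = 1/5.

4/5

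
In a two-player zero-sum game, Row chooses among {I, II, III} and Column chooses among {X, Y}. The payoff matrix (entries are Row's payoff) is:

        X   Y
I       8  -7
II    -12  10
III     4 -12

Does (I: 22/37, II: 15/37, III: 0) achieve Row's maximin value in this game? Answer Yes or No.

Yes

Against X this mix gives (22/37)·8 + (15/37)·(-12) = -4/37.
Against Y this mix gives (22/37)·(-7) + (15/37)·10 = -4/37.
All of Column's active replies (X, Y) yield -4/37, and no column does worse for Row. The mix makes Column indifferent and guarantees -4/37, so it is optimal.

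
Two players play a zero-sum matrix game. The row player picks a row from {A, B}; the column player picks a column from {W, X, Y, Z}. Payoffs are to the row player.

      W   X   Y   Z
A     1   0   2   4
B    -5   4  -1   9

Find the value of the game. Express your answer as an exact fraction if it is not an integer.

Row minima: A → 0, B → -5; maximin = 0.
Column maxima: W → 1, X → 4, Y → 2, Z → 9; minimax = 1.
0 ≠ 1, so there is no saddle point; optimal play is mixed.
Y is strictly dominated by W (it gives the row player strictly more in every row), so the column player never plays it.
Z is strictly dominated by W (it gives the row player strictly more in every row), so the column player never plays it.
On the remaining 2×2 (A, B vs W, X):
Let the row player play A with probability p. Expected payoff against W: 1p + (-5)(1−p) = 6p − 5; against X: 0p + 4(1−p) = −4p + 4.
Setting these equal: 6p − 5 = −4p + 4 ⇒ 10p = 9 ⇒ p = 9/10, and the value is (6)·(9/10) − 5 = 2/5.
For the column player: with q = P(W), equating A's and B's payoffs gives q = −9q + 4 ⇒ q = 2/5.

2/5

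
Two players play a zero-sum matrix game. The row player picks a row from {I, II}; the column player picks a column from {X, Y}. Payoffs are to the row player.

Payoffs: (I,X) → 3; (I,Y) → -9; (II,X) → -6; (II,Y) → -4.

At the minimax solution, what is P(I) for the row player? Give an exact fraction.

Row minima: I → -9, II → -6; maximin = -6.
Column maxima: X → 3, Y → -4; minimax = -4.
-6 ≠ -4, so there is no saddle point; optimal play is mixed.
Let the row player play I with probability p. Expected payoff against X: 3p + (-6)(1−p) = 9p − 6; against Y: (-9)p + (-4)(1−p) = −5p − 4.
Setting these equal: 9p − 6 = −5p − 4 ⇒ 14p = 2 ⇒ p = 1/7, and the value is (9)·(1/7) − 6 = -33/7.
For the column player: with q = P(X), equating I's and II's payoffs gives 12q − 9 = −2q − 4 ⇒ q = 5/14.

1/7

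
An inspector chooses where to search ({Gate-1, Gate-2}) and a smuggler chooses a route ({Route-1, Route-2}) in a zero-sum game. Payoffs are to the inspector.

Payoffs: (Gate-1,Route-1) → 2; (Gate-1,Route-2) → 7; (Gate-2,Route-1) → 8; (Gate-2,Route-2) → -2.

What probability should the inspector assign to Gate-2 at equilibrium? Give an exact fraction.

Row minima: Gate-1 → 2, Gate-2 → -2; maximin = 2.
Column maxima: Route-1 → 8, Route-2 → 7; minimax = 7.
2 ≠ 7, so there is no saddle point; optimal play is mixed.
Let the inspector play Gate-1 with probability p. Expected payoff against Route-1: 2p + 8(1−p) = −6p + 8; against Route-2: 7p + (-2)(1−p) = 9p − 2.
Setting these equal: −6p + 8 = 9p − 2 ⇒ −15p = -10 ⇒ p = 2/3, and the value is (-6)·(2/3) + 8 = 4.
For the smuggler: with q = P(Route-1), equating Gate-1's and Gate-2's payoffs gives −5q + 7 = 10q − 2 ⇒ q = 3/5.

1/3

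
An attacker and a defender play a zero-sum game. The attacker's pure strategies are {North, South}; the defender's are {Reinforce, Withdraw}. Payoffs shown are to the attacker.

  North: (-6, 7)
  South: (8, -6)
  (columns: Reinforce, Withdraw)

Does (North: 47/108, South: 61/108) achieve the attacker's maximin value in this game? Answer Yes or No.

No

Against Reinforce this mix gives (47/108)·(-6) + (61/108)·8 = 103/54.
Against Withdraw this mix gives (47/108)·7 + (61/108)·(-6) = -37/108.
The defender will play Withdraw, holding the attacker to -37/108. Shifting weight toward the row that does better against Withdraw would raise this floor (the equalizing mix achieves 20/27 against both Withdraw and Reinforce), so the proposed strategy is not optimal.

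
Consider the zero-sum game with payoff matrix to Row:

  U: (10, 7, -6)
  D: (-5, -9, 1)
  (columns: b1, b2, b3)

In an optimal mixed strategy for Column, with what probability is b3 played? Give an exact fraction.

16/23

Row minima: U → -6, D → -9; maximin = -6.
Column maxima: b1 → 10, b2 → 7, b3 → 1; minimax = 1.
-6 ≠ 1, so there is no saddle point; optimal play is mixed.
b1 is strictly dominated by b2 (it gives Row strictly more in every row), so Column never plays it.
On the remaining 2×2 (U, D vs b2, b3):
Let Row play U with probability p. Expected payoff against b2: 7p + (-9)(1−p) = 16p − 9; against b3: (-6)p + 1(1−p) = −7p + 1.
Setting these equal: 16p − 9 = −7p + 1 ⇒ 23p = 10 ⇒ p = 10/23, and the value is (16)·(10/23) − 9 = -47/23.
For Column: with q = P(b2), equating U's and D's payoffs gives 13q − 6 = −10q + 1 ⇒ q = 7/23.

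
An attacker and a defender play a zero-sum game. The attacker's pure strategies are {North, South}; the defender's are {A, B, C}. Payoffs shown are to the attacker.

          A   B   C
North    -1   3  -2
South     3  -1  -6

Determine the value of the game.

Row minima: North → -2, South → -6; maximin = -2.
Column maxima: A → 3, B → 3, C → -2; minimax = -2.
Since maximin = minimax = -2, there is a saddle point and the value is -2.

-2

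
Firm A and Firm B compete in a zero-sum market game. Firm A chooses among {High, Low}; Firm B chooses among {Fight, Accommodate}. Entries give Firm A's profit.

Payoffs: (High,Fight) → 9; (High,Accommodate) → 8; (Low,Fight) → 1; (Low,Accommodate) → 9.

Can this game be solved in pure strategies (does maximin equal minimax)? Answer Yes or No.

Row minima: High → 8, Low → 1; maximin = 8.
Column maxima: Fight → 9, Accommodate → 9; minimax = 9.
8 ≠ 9, so no pure-strategy equilibrium exists.

No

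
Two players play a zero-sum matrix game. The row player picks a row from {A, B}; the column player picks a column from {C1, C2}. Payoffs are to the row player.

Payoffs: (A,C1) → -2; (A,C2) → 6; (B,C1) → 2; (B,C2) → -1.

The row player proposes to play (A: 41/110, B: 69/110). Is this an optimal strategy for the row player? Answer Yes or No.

No

Against C1 this mix gives (41/110)·(-2) + (69/110)·2 = 28/55.
Against C2 this mix gives (41/110)·6 + (69/110)·(-1) = 177/110.
The column player will play C1, holding the row player to 28/55. Shifting weight toward the row that does better against C1 would raise this floor (the equalizing mix achieves 10/11 against both C1 and C2), so the proposed strategy is not optimal.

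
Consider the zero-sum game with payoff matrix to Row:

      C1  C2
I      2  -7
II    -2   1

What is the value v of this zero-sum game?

Row minima: I → -7, II → -2; maximin = -2.
Column maxima: C1 → 2, C2 → 1; minimax = 1.
-2 ≠ 1, so there is no saddle point; optimal play is mixed.
Let Row play I with probability p. Expected payoff against C1: 2p + (-2)(1−p) = 4p − 2; against C2: (-7)p + 1(1−p) = −8p + 1.
Setting these equal: 4p − 2 = −8p + 1 ⇒ 12p = 3 ⇒ p = 1/4, and the value is (4)·(1/4) − 2 = -1.
For Column: with q = P(C1), equating I's and II's payoffs gives 9q − 7 = −3q + 1 ⇒ q = 2/3.

-1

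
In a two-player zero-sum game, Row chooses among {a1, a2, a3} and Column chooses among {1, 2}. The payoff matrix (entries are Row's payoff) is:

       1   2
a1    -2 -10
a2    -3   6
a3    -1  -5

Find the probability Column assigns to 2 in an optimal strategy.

Row minima: a1 → -10, a2 → -3, a3 → -5; maximin = -3.
Column maxima: 1 → -1, 2 → 6; minimax = -1.
-3 ≠ -1, so there is no saddle point; optimal play is mixed.
a1 is strictly dominated by a3, so Row never plays it.
On the remaining 2×2 (a2, a3 vs 1, 2):
Let Row play a2 with probability p. Expected payoff against 1: (-3)p + (-1)(1−p) = −2p − 1; against 2: 6p + (-5)(1−p) = 11p − 5.
Setting these equal: −2p − 1 = 11p − 5 ⇒ −13p = -4 ⇒ p = 4/13, and the value is (-2)·(4/13) − 1 = -21/13.
For Column: with q = P(1), equating a2's and a3's payoffs gives −9q + 6 = 4q − 5 ⇒ q = 11/13.

2/13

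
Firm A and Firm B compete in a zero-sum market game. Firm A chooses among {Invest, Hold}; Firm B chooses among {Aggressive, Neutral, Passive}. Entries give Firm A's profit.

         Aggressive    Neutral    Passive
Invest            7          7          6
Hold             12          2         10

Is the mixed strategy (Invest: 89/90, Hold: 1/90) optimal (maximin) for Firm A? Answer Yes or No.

No

Against Aggressive this mix gives (89/90)·7 + (1/90)·12 = 127/18.
Against Neutral this mix gives (89/90)·7 + (1/90)·2 = 125/18.
Against Passive this mix gives (89/90)·6 + (1/90)·10 = 272/45.
Firm B will play Passive, holding Firm A to 272/45. Shifting weight toward the row that does better against Passive would raise this floor (the equalizing mix achieves 58/9 against both Passive and Neutral), so the proposed strategy is not optimal.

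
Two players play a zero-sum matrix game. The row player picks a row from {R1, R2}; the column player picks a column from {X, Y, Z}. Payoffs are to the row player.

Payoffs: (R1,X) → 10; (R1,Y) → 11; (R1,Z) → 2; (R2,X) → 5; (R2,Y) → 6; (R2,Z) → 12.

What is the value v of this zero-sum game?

22/3

Row minima: R1 → 2, R2 → 5; maximin = 5.
Column maxima: X → 10, Y → 11, Z → 12; minimax = 10.
5 ≠ 10, so there is no saddle point; optimal play is mixed.
Y is strictly dominated by X (it gives the row player strictly more in every row), so the column player never plays it.
On the remaining 2×2 (R1, R2 vs X, Z):
Let the row player play R1 with probability p. Expected payoff against X: 10p + 5(1−p) = 5p + 5; against Z: 2p + 12(1−p) = −10p + 12.
Setting these equal: 5p + 5 = −10p + 12 ⇒ 15p = 7 ⇒ p = 7/15, and the value is (5)·(7/15) + 5 = 22/3.
For the column player: with q = P(X), equating R1's and R2's payoffs gives 8q + 2 = −7q + 12 ⇒ q = 2/3.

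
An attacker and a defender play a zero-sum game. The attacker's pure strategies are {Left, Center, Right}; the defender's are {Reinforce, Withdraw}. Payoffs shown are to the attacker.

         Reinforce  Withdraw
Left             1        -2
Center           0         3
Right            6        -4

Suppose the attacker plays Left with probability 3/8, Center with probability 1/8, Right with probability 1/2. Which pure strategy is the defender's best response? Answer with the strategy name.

If the defender plays Reinforce, the attacker's expected payoff is (3/8)·1 + (1/8)·0 + (1/2)·6 = 27/8.
If the defender plays Withdraw, the attacker's expected payoff is (3/8)·(-2) + (1/8)·3 + (1/2)·(-4) = -19/8.
The defender minimizes the attacker's payoff; the smallest is -19/8, so the best response is Withdraw.

Withdraw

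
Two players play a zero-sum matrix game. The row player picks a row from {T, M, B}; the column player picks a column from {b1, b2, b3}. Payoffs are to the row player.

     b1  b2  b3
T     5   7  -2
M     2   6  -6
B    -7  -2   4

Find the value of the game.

Row minima: T → -2, M → -6, B → -7; maximin = -2.
Column maxima: b1 → 5, b2 → 7, b3 → 4; minimax = 4.
-2 ≠ 4, so there is no saddle point; optimal play is mixed.
M is strictly dominated by T, so the row player never plays it.
b2 is strictly dominated by b1 (it gives the row player strictly more in every row), so the column player never plays it.
On the remaining 2×2 (T, B vs b1, b3):
Let the row player play T with probability p. Expected payoff against b1: 5p + (-7)(1−p) = 12p − 7; against b3: (-2)p + 4(1−p) = −6p + 4.
Setting these equal: 12p − 7 = −6p + 4 ⇒ 18p = 11 ⇒ p = 11/18, and the value is (12)·(11/18) − 7 = 1/3.
For the column player: with q = P(b1), equating T's and B's payoffs gives 7q − 2 = −11q + 4 ⇒ q = 1/3.

1/3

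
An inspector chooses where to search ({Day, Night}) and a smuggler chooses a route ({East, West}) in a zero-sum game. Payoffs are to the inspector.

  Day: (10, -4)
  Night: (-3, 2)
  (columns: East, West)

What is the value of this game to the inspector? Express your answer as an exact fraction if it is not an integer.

Row minima: Day → -4, Night → -3; maximin = -3.
Column maxima: East → 10, West → 2; minimax = 2.
-3 ≠ 2, so there is no saddle point; optimal play is mixed.
Let the inspector play Day with probability p. Expected payoff against East: 10p + (-3)(1−p) = 13p − 3; against West: (-4)p + 2(1−p) = −6p + 2.
Setting these equal: 13p − 3 = −6p + 2 ⇒ 19p = 5 ⇒ p = 5/19, and the value is (13)·(5/19) − 3 = 8/19.
For the smuggler: with q = P(East), equating Day's and Night's payoffs gives 14q − 4 = −5q + 2 ⇒ q = 6/19.

8/19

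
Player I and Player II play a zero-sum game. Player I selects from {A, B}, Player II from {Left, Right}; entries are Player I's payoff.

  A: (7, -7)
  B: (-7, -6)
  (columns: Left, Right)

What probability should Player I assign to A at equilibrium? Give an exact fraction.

1/15

Row minima: A → -7, B → -7; maximin = -7.
Column maxima: Left → 7, Right → -6; minimax = -6.
-7 ≠ -6, so there is no saddle point; optimal play is mixed.
Let Player I play A with probability p. Expected payoff against Left: 7p + (-7)(1−p) = 14p − 7; against Right: (-7)p + (-6)(1−p) = −p − 6.
Setting these equal: 14p − 7 = −p − 6 ⇒ 15p = 1 ⇒ p = 1/15, and the value is (14)·(1/15) − 7 = -91/15.
For Player II: with q = P(Left), equating A's and B's payoffs gives 14q − 7 = −q − 6 ⇒ q = 1/15.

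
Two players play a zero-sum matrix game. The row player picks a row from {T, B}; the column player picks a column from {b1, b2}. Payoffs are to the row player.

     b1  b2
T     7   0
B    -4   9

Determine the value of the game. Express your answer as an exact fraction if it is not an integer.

63/20

Row minima: T → 0, B → -4; maximin = 0.
Column maxima: b1 → 7, b2 → 9; minimax = 7.
0 ≠ 7, so there is no saddle point; optimal play is mixed.
Let the row player play T with probability p. Expected payoff against b1: 7p + (-4)(1−p) = 11p − 4; against b2: 0p + 9(1−p) = −9p + 9.
Setting these equal: 11p − 4 = −9p + 9 ⇒ 20p = 13 ⇒ p = 13/20, and the value is (11)·(13/20) − 4 = 63/20.
For the column player: with q = P(b1), equating T's and B's payoffs gives 7q = −13q + 9 ⇒ q = 9/20.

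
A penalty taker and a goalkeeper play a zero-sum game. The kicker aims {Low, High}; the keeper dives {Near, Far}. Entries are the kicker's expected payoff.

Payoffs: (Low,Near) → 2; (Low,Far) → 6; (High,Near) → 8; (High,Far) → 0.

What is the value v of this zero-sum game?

4

Row minima: Low → 2, High → 0; maximin = 2.
Column maxima: Near → 8, Far → 6; minimax = 6.
2 ≠ 6, so there is no saddle point; optimal play is mixed.
Let the kicker play Low with probability p. Expected payoff against Near: 2p + 8(1−p) = −6p + 8; against Far: 6p + 0(1−p) = 6p.
Setting these equal: −6p + 8 = 6p ⇒ −12p = -8 ⇒ p = 2/3, and the value is (-6)·(2/3) + 8 = 4.
For the keeper: with q = P(Near), equating Low's and High's payoffs gives −4q + 6 = 8q ⇒ q = 1/2.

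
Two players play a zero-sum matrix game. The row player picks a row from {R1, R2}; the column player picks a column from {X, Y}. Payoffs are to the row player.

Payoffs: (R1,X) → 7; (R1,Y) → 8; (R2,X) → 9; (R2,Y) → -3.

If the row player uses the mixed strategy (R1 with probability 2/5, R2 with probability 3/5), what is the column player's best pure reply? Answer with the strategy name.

Y

If the column player plays X, the row player's expected payoff is (2/5)·7 + (3/5)·9 = 41/5.
If the column player plays Y, the row player's expected payoff is (2/5)·8 + (3/5)·(-3) = 7/5.
The column player minimizes the row player's payoff; the smallest is 7/5, so the best response is Y.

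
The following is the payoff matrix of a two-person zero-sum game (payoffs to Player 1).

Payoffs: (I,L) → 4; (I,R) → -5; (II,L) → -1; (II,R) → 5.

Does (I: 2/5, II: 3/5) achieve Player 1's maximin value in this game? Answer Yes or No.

Yes

Against L this mix gives (2/5)·4 + (3/5)·(-1) = 1.
Against R this mix gives (2/5)·(-5) + (3/5)·5 = 1.
All of Player 2's active replies (L, R) yield 1, and no column does worse for Player 1. The mix makes Player 2 indifferent and guarantees 1, so it is optimal.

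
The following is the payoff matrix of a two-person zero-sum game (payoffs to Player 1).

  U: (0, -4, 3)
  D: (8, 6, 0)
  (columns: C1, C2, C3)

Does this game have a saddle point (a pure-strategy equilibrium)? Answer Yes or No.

No

Row minima: U → -4, D → 0; maximin = 0.
Column maxima: C1 → 8, C2 → 6, C3 → 3; minimax = 3.
0 ≠ 3, so no pure-strategy equilibrium exists.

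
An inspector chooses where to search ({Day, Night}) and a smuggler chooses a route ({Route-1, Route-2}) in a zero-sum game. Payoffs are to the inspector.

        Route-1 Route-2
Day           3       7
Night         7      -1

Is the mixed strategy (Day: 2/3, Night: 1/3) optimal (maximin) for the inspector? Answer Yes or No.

Against Route-1 this mix gives (2/3)·3 + (1/3)·7 = 13/3.
Against Route-2 this mix gives (2/3)·7 + (1/3)·(-1) = 13/3.
All of the smuggler's active replies (Route-1, Route-2) yield 13/3, and no column does worse for the inspector. The mix makes the smuggler indifferent and guarantees 13/3, so it is optimal.

Yes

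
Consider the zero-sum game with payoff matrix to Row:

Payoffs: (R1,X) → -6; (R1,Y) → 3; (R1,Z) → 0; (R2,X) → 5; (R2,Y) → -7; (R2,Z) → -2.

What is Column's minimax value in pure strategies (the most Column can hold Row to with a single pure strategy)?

0

Column maxima: X → 5, Y → 3, Z → 0.
The smallest of these is 0.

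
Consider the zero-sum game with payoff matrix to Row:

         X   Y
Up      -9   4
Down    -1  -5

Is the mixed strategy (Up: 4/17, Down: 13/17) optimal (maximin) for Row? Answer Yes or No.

Against X this mix gives (4/17)·(-9) + (13/17)·(-1) = -49/17.
Against Y this mix gives (4/17)·4 + (13/17)·(-5) = -49/17.
All of Column's active replies (X, Y) yield -49/17, and no column does worse for Row. The mix makes Column indifferent and guarantees -49/17, so it is optimal.

Yes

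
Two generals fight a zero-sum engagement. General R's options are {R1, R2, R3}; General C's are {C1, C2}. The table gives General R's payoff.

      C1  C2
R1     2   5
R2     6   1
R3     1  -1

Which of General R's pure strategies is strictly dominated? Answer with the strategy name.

R1 gives a strictly higher payoff than R3 against every column: 2 > 1, 5 > -1.
So R3 is strictly dominated and General R never plays it.

R3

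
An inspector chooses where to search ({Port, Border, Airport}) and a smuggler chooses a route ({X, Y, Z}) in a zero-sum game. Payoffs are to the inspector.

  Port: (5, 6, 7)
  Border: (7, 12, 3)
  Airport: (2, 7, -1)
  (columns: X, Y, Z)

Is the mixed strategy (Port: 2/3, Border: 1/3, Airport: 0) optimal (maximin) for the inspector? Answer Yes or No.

Yes

Against X this mix gives (2/3)·5 + (1/3)·7 = 17/3.
Against Y this mix gives (2/3)·6 + (1/3)·12 = 8.
Against Z this mix gives (2/3)·7 + (1/3)·3 = 17/3.
All of the smuggler's active replies (X, Z) yield 17/3, and no column does worse for the inspector. The mix makes the smuggler indifferent and guarantees 17/3, so it is optimal.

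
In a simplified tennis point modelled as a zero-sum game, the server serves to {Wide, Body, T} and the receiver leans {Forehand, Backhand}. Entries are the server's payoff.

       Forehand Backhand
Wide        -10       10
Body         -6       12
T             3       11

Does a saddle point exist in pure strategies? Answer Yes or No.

Row minima: Wide → -10, Body → -6, T → 3; maximin = 3.
Column maxima: Forehand → 3, Backhand → 12; minimax = 3.
maximin = minimax = 3, so a saddle point exists.

Yes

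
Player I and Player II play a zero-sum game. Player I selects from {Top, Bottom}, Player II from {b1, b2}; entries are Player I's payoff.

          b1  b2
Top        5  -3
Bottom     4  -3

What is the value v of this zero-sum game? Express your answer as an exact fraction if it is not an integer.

Row minima: Top → -3, Bottom → -3; maximin = -3.
Column maxima: b1 → 5, b2 → -3; minimax = -3.
Since maximin = minimax = -3, there is a saddle point and the value is -3.

-3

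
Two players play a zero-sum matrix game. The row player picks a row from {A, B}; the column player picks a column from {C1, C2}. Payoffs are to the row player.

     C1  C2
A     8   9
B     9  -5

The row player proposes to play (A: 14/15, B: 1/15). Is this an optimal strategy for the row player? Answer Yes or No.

Against C1 this mix gives (14/15)·8 + (1/15)·9 = 121/15.
Against C2 this mix gives (14/15)·9 + (1/15)·(-5) = 121/15.
All of the column player's active replies (C1, C2) yield 121/15, and no column does worse for the row player. The mix makes the column player indifferent and guarantees 121/15, so it is optimal.

Yes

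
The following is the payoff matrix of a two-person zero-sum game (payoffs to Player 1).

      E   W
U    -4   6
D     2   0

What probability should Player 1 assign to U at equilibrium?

1/6

Row minima: U → -4, D → 0; maximin = 0.
Column maxima: E → 2, W → 6; minimax = 2.
0 ≠ 2, so there is no saddle point; optimal play is mixed.
Let Player 1 play U with probability p. Expected payoff against E: (-4)p + 2(1−p) = −6p + 2; against W: 6p + 0(1−p) = 6p.
Setting these equal: −6p + 2 = 6p ⇒ −12p = -2 ⇒ p = 1/6, and the value is (-6)·(1/6) + 2 = 1.
For Player 2: with q = P(E), equating U's and D's payoffs gives −10q + 6 = 2q ⇒ q = 1/2.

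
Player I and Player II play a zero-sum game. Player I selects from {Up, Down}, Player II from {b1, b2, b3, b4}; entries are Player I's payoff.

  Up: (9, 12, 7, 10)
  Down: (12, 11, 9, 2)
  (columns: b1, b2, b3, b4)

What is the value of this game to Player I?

Row minima: Up → 7, Down → 2; maximin = 7.
Column maxima: b1 → 12, b2 → 12, b3 → 9, b4 → 10; minimax = 9.
7 ≠ 9, so there is no saddle point; optimal play is mixed.
b1 is strictly dominated by b3 (it gives Player I strictly more in every row), so Player II never plays it.
b2 is strictly dominated by b3 (it gives Player I strictly more in every row), so Player II never plays it.
On the remaining 2×2 (Up, Down vs b3, b4):
Let Player I play Up with probability p. Expected payoff against b3: 7p + 9(1−p) = −2p + 9; against b4: 10p + 2(1−p) = 8p + 2.
Setting these equal: −2p + 9 = 8p + 2 ⇒ −10p = -7 ⇒ p = 7/10, and the value is (-2)·(7/10) + 9 = 38/5.
For Player II: with q = P(b3), equating Up's and Down's payoffs gives −3q + 10 = 7q + 2 ⇒ q = 4/5.

38/5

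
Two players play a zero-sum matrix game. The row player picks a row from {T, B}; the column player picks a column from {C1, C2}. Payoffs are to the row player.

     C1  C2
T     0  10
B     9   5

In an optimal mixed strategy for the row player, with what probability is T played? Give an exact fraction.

Row minima: T → 0, B → 5; maximin = 5.
Column maxima: C1 → 9, C2 → 10; minimax = 9.
5 ≠ 9, so there is no saddle point; optimal play is mixed.
Let the row player play T with probability p. Expected payoff against C1: 0p + 9(1−p) = −9p + 9; against C2: 10p + 5(1−p) = 5p + 5.
Setting these equal: −9p + 9 = 5p + 5 ⇒ −14p = -4 ⇒ p = 2/7, and the value is (-9)·(2/7) + 9 = 45/7.
For the column player: with q = P(C1), equating T's and B's payoffs gives −10q + 10 = 4q + 5 ⇒ q = 5/14.

2/7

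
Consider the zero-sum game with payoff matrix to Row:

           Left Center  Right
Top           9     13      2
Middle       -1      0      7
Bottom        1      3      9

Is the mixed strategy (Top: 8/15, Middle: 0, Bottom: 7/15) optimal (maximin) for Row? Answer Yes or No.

Yes

Against Left this mix gives (8/15)·9 + (7/15)·1 = 79/15.
Against Center this mix gives (8/15)·13 + (7/15)·3 = 25/3.
Against Right this mix gives (8/15)·2 + (7/15)·9 = 79/15.
All of Column's active replies (Left, Right) yield 79/15, and no column does worse for Row. The mix makes Column indifferent and guarantees 79/15, so it is optimal.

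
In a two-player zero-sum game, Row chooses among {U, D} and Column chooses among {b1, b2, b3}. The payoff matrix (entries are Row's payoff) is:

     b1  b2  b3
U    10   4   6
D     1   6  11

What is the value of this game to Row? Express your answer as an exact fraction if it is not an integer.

56/11

Row minima: U → 4, D → 1; maximin = 4.
Column maxima: b1 → 10, b2 → 6, b3 → 11; minimax = 6.
4 ≠ 6, so there is no saddle point; optimal play is mixed.
b3 is strictly dominated by b2 (it gives Row strictly more in every row), so Column never plays it.
On the remaining 2×2 (U, D vs b1, b2):
Let Row play U with probability p. Expected payoff against b1: 10p + 1(1−p) = 9p + 1; against b2: 4p + 6(1−p) = −2p + 6.
Setting these equal: 9p + 1 = −2p + 6 ⇒ 11p = 5 ⇒ p = 5/11, and the value is (9)·(5/11) + 1 = 56/11.
For Column: with q = P(b1), equating U's and D's payoffs gives 6q + 4 = −5q + 6 ⇒ q = 2/11.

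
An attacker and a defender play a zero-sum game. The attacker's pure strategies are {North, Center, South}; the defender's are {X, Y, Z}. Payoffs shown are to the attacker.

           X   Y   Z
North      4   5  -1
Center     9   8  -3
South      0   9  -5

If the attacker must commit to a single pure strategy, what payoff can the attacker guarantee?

-1

Row minima: North → -1, Center → -3, South → -5.
The best of these is -1.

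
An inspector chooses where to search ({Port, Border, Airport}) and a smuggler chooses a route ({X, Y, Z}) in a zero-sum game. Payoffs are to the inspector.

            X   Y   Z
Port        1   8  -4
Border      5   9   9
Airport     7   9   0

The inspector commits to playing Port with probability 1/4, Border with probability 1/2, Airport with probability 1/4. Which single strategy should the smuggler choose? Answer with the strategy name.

Z

If the smuggler plays X, the inspector's expected payoff is (1/4)·1 + (1/2)·5 + (1/4)·7 = 9/2.
If the smuggler plays Y, the inspector's expected payoff is (1/4)·8 + (1/2)·9 + (1/4)·9 = 35/4.
If the smuggler plays Z, the inspector's expected payoff is (1/4)·(-4) + (1/2)·9 + (1/4)·0 = 7/2.
The smuggler minimizes the inspector's payoff; the smallest is 7/2, so the best response is Z.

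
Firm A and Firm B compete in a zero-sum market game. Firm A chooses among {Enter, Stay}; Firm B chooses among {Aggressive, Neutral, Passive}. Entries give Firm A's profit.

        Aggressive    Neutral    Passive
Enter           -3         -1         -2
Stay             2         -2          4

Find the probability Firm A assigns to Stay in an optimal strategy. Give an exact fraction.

Row minima: Enter → -3, Stay → -2; maximin = -2.
Column maxima: Aggressive → 2, Neutral → -1, Passive → 4; minimax = -1.
-2 ≠ -1, so there is no saddle point; optimal play is mixed.
Passive is strictly dominated by Aggressive (it gives Firm A strictly more in every row), so Firm B never plays it.
On the remaining 2×2 (Enter, Stay vs Aggressive, Neutral):
Let Firm A play Enter with probability p. Expected payoff against Aggressive: (-3)p + 2(1−p) = −5p + 2; against Neutral: (-1)p + (-2)(1−p) = p − 2.
Setting these equal: −5p + 2 = p − 2 ⇒ −6p = -4 ⇒ p = 2/3, and the value is (-5)·(2/3) + 2 = -4/3.
For Firm B: with q = P(Aggressive), equating Enter's and Stay's payoffs gives −2q − 1 = 4q − 2 ⇒ q = 1/6.

1/3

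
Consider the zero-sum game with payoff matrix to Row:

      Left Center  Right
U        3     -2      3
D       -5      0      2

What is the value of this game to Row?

-1

Row minima: U → -2, D → -5; maximin = -2.
Column maxima: Left → 3, Center → 0, Right → 3; minimax = 0.
-2 ≠ 0, so there is no saddle point; optimal play is mixed.
Right is strictly dominated by Center (it gives Row strictly more in every row), so Column never plays it.
On the remaining 2×2 (U, D vs Left, Center):
Let Row play U with probability p. Expected payoff against Left: 3p + (-5)(1−p) = 8p − 5; against Center: (-2)p + 0(1−p) = −2p.
Setting these equal: 8p − 5 = −2p ⇒ 10p = 5 ⇒ p = 1/2, and the value is (8)·(1/2) − 5 = -1.
For Column: with q = P(Left), equating U's and D's payoffs gives 5q − 2 = −5q ⇒ q = 1/5.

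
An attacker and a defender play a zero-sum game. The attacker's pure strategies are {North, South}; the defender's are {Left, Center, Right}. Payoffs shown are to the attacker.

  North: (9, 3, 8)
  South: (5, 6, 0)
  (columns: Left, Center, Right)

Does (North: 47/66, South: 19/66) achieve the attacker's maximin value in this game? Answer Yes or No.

No

Against Left this mix gives (47/66)·9 + (19/66)·5 = 259/33.
Against Center this mix gives (47/66)·3 + (19/66)·6 = 85/22.
Against Right this mix gives (47/66)·8 + (19/66)·0 = 188/33.
The defender will play Center, holding the attacker to 85/22. Shifting weight toward the row that does better against Center would raise this floor (the equalizing mix achieves 48/11 against both Center and Right), so the proposed strategy is not optimal.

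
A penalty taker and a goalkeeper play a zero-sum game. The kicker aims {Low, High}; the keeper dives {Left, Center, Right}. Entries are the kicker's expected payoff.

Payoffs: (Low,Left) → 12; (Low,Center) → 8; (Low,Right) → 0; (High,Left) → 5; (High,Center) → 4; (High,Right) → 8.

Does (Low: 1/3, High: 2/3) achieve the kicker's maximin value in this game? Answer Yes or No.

Yes

Against Left this mix gives (1/3)·12 + (2/3)·5 = 22/3.
Against Center this mix gives (1/3)·8 + (2/3)·4 = 16/3.
Against Right this mix gives (1/3)·0 + (2/3)·8 = 16/3.
All of the keeper's active replies (Center, Right) yield 16/3, and no column does worse for the kicker. The mix makes the keeper indifferent and guarantees 16/3, so it is optimal.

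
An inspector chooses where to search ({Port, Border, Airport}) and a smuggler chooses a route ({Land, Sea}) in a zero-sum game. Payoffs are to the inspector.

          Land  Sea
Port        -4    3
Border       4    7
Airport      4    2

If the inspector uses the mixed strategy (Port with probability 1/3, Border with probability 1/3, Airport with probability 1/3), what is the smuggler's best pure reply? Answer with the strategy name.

Land

If the smuggler plays Land, the inspector's expected payoff is (1/3)·(-4) + (1/3)·4 + (1/3)·4 = 4/3.
If the smuggler plays Sea, the inspector's expected payoff is (1/3)·3 + (1/3)·7 + (1/3)·2 = 4.
The smuggler minimizes the inspector's payoff; the smallest is 4/3, so the best response is Land.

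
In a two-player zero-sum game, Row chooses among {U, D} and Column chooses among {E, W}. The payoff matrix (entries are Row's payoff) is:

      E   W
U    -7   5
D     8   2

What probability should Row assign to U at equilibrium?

Row minima: U → -7, D → 2; maximin = 2.
Column maxima: E → 8, W → 5; minimax = 5.
2 ≠ 5, so there is no saddle point; optimal play is mixed.
Let Row play U with probability p. Expected payoff against E: (-7)p + 8(1−p) = −15p + 8; against W: 5p + 2(1−p) = 3p + 2.
Setting these equal: −15p + 8 = 3p + 2 ⇒ −18p = -6 ⇒ p = 1/3, and the value is (-15)·(1/3) + 8 = 3.
For Column: with q = P(E), equating U's and D's payoffs gives −12q + 5 = 6q + 2 ⇒ q = 1/6.

1/3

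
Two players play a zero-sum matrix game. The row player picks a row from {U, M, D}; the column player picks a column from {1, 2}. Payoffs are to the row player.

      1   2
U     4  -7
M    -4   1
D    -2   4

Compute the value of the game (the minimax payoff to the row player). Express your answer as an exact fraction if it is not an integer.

Row minima: U → -7, M → -4, D → -2; maximin = -2.
Column maxima: 1 → 4, 2 → 4; minimax = 4.
-2 ≠ 4, so there is no saddle point; optimal play is mixed.
M is strictly dominated by D, so the row player never plays it.
On the remaining 2×2 (U, D vs 1, 2):
Let the row player play U with probability p. Expected payoff against 1: 4p + (-2)(1−p) = 6p − 2; against 2: (-7)p + 4(1−p) = −11p + 4.
Setting these equal: 6p − 2 = −11p + 4 ⇒ 17p = 6 ⇒ p = 6/17, and the value is (6)·(6/17) − 2 = 2/17.
For the column player: with q = P(1), equating U's and D's payoffs gives 11q − 7 = −6q + 4 ⇒ q = 11/17.

2/17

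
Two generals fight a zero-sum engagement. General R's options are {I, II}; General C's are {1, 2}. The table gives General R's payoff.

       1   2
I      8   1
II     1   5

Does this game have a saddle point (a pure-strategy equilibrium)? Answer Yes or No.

No

Row minima: I → 1, II → 1; maximin = 1.
Column maxima: 1 → 8, 2 → 5; minimax = 5.
1 ≠ 5, so no pure-strategy equilibrium exists.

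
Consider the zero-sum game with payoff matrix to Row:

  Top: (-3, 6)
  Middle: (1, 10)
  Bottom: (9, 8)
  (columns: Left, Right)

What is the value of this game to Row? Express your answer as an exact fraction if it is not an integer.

Row minima: Top → -3, Middle → 1, Bottom → 8; maximin = 8.
Column maxima: Left → 9, Right → 10; minimax = 9.
8 ≠ 9, so there is no saddle point; optimal play is mixed.
Top is strictly dominated by Middle, so Row never plays it.
On the remaining 2×2 (Middle, Bottom vs Left, Right):
Let Row play Middle with probability p. Expected payoff against Left: 1p + 9(1−p) = −8p + 9; against Right: 10p + 8(1−p) = 2p + 8.
Setting these equal: −8p + 9 = 2p + 8 ⇒ −10p = -1 ⇒ p = 1/10, and the value is (-8)·(1/10) + 9 = 41/5.
For Column: with q = P(Left), equating Middle's and Bottom's payoffs gives −9q + 10 = q + 8 ⇒ q = 1/5.

41/5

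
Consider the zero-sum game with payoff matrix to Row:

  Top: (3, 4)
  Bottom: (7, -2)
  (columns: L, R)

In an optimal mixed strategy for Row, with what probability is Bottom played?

Row minima: Top → 3, Bottom → -2; maximin = 3.
Column maxima: L → 7, R → 4; minimax = 4.
3 ≠ 4, so there is no saddle point; optimal play is mixed.
Let Row play Top with probability p. Expected payoff against L: 3p + 7(1−p) = −4p + 7; against R: 4p + (-2)(1−p) = 6p − 2.
Setting these equal: −4p + 7 = 6p − 2 ⇒ −10p = -9 ⇒ p = 9/10, and the value is (-4)·(9/10) + 7 = 17/5.
For Column: with q = P(L), equating Top's and Bottom's payoffs gives −q + 4 = 9q − 2 ⇒ q = 3/5.

1/10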